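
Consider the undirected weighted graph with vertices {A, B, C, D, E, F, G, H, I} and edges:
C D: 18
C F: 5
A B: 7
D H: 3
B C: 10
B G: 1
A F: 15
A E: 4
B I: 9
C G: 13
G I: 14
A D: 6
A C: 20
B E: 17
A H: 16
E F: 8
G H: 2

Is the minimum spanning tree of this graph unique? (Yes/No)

Kruskal: consider edges lightest-first.
B G (1): add — endpoints in different components.
G H (2): add — endpoints in different components.
D H (3): add — endpoints in different components.
A E (4): add — endpoints in different components.
C F (5): add — endpoints in different components.
A D (6): add — endpoints in different components.
A B (7): skip — A and B already connected.
E F (8): add — endpoints in different components.
B I (9): add — endpoints in different components.
Every non-tree edge has weight strictly greater than the heaviest edge on the tree path between its endpoints, so the MST is unique.

Yes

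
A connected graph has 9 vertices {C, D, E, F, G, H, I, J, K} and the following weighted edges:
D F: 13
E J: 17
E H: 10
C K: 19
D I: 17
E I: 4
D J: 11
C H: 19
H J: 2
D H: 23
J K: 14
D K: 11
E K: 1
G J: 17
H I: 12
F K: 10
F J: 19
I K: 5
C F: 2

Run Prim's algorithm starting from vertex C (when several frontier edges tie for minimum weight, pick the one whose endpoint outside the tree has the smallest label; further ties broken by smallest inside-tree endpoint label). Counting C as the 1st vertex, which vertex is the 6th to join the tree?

Prim's algorithm from C:
Step 1: cheapest edge leaving the tree is C F (2); add F.
Step 2: cheapest edge leaving the tree is F K (10); add K.
Step 3: cheapest edge leaving the tree is E K (1); add E.
Step 4: cheapest edge leaving the tree is E I (4); add I.
Step 5: cheapest edge leaving the tree is E H (10); add H.
Step 6: cheapest edge leaving the tree is H J (2); add J.
Step 7: cheapest edge leaving the tree is D J (11); add D.
Step 8: cheapest edge leaving the tree is G J (17); add G.
Vertex order: C, F, K, E, I, H, J, D, G. The 6th vertex is H.

H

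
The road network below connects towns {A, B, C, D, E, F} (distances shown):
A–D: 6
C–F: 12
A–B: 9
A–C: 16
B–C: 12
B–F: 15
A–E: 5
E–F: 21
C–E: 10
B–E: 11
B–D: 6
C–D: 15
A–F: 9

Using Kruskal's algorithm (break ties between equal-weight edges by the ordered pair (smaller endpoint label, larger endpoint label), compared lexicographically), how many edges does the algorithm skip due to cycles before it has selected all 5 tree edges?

Kruskal's algorithm — process edges by increasing weight (ties by edge label):
A–E (5): add. Components now {A,E} {B} {C} {D} {F}
A–D (6): add. Components now {A,D,E} {B} {C} {F}
B–D (6): add. Components now {A,B,D,E} {C} {F}
A–B (9): skip — A and B already connected.
A–F (9): add. Components now {A,B,D,E,F} {C}
C–E (10): add. Components now {A,B,C,D,E,F}
Edges rejected before the tree was complete: 1.

1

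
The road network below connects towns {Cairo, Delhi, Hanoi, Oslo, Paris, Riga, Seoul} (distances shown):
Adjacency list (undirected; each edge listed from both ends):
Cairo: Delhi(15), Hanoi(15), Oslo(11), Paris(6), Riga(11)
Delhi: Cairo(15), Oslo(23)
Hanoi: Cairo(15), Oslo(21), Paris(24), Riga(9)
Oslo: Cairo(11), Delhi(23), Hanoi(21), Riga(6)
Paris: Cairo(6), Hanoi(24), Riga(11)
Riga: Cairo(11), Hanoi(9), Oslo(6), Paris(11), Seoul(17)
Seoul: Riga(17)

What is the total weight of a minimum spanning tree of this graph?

64

Kruskal: consider edges lightest-first.
Cairo-Paris (6): add — endpoints in different components.
Oslo-Riga (6): add — endpoints in different components.
Hanoi-Riga (9): add — endpoints in different components.
Cairo-Oslo (11): add — endpoints in different components.
Cairo-Riga (11): skip — Cairo and Riga already connected.
Paris-Riga (11): skip — Paris and Riga already connected.
Cairo-Delhi (15): add — endpoints in different components.
Cairo-Hanoi (15): skip — Hanoi and Cairo already connected.
Riga-Seoul (17): add — endpoints in different components.
MST edges: Cairo-Paris, Oslo-Riga, Hanoi-Riga, Cairo-Oslo, Cairo-Delhi, Riga-Seoul; total weight 6+6+9+11+15+17 = 64.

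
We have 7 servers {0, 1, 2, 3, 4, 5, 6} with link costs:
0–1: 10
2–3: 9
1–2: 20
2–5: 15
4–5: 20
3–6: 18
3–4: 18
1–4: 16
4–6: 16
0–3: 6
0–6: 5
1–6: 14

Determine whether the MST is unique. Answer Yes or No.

Kruskal: consider edges lightest-first.
0–6 (5): add — endpoints in different components.
0–3 (6): add — endpoints in different components.
2–3 (9): add — endpoints in different components.
0–1 (10): add — endpoints in different components.
1–6 (14): skip — 1 and 6 already connected.
2–5 (15): add — endpoints in different components.
1–4 (16): add — endpoints in different components.
Non-tree edge 4–6 has weight 16, equal to the heaviest edge on its tree cycle — swapping gives another MST of the same weight. Not unique.

No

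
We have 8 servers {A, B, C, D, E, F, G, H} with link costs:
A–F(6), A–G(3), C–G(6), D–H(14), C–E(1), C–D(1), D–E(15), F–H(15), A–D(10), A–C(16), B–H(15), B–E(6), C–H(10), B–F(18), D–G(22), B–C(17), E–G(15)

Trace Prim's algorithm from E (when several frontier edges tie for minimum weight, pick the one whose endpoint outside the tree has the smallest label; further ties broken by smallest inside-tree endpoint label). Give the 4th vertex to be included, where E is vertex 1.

Prim's algorithm from E:
Step 1: cheapest edge leaving the tree is C–E (1); add C.
Step 2: cheapest edge leaving the tree is C–D (1); add D.
Step 3: cheapest edge leaving the tree is B–E (6); add B.
Step 4: cheapest edge leaving the tree is C–G (6); add G.
Step 5: cheapest edge leaving the tree is A–G (3); add A.
Step 6: cheapest edge leaving the tree is A–F (6); add F.
Step 7: cheapest edge leaving the tree is C–H (10); add H.
Vertex order: E, C, D, B, G, A, F, H. The 4th vertex is B.

B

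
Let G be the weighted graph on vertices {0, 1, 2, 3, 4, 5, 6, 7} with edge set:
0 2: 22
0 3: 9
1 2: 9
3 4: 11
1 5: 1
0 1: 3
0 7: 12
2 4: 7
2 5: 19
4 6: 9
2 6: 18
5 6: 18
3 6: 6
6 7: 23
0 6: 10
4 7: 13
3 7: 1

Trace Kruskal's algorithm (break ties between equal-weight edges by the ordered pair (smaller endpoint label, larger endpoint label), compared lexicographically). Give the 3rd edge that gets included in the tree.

Sort edges by weight, then run Kruskal:
1 5 (1): add — endpoints in different components.
3 7 (1): add — endpoints in different components.
0 1 (3): add — endpoints in different components.
3 6 (6): add — endpoints in different components.
2 4 (7): add — endpoints in different components.
0 3 (9): add — endpoints in different components.
1 2 (9): add — endpoints in different components.
The 3rd edge added is 0 1.

0-1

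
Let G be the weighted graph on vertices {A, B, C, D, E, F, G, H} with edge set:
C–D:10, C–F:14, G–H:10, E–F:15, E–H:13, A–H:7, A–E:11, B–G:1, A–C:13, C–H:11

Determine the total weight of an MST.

64

Prim, starting at B.
Step 1: frontier [B–G 1] → take B–G (1); add G.
Step 2: frontier [G–H 10] → take G–H (10); add H.
Step 3: frontier [A–H 7, C–H 11, E–H 13] → take A–H (7); add A.
Step 4: frontier [A–E 11, A–C 13, C–H 11, E–H 13] → take C–H (11); add C.
Step 5: frontier [A–E 11, C–D 10, C–F 14, E–H 13] → take C–D (10); add D.
Step 6: frontier [A–E 11, C–F 14, E–H 13] → take A–E (11); add E.
Step 7: frontier [C–F 14, E–F 15] → take C–F (14); add F.
MST edges: B–G, G–H, A–H, C–H, C–D, A–E, C–F; total weight 1+10+7+11+10+11+14 = 64.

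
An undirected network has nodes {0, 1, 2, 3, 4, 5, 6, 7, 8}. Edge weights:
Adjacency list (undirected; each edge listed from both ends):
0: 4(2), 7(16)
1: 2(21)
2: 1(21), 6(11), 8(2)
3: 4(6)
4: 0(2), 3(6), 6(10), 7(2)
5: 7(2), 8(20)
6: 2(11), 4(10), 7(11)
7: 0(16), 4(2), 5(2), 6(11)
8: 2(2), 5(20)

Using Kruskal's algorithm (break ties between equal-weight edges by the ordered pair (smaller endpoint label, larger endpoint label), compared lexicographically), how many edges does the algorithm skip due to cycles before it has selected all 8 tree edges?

Kruskal's algorithm — process edges by increasing weight (ties by edge label):
0–4 (2): add — endpoints in different components.
2–8 (2): add — endpoints in different components.
4–7 (2): add — endpoints in different components.
5–7 (2): add — endpoints in different components.
3–4 (6): add — endpoints in different components.
4–6 (10): add — endpoints in different components.
2–6 (11): add — endpoints in different components.
6–7 (11): skip — 6 and 7 already connected.
0–7 (16): skip — 0 and 7 already connected.
5–8 (20): skip — 5 and 8 already connected.
1–2 (21): add — endpoints in different components.
Edges rejected before the tree was complete: 3.

3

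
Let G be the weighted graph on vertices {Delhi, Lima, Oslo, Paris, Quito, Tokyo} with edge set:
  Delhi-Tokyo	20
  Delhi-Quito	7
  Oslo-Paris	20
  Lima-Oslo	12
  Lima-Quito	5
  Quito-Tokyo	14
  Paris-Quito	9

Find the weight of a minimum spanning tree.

47

Prim, starting at Delhi.
Step 1: frontier [Delhi-Quito 7, Delhi-Tokyo 20] → take Delhi-Quito (7); add Quito.
Step 2: frontier [Delhi-Tokyo 20, Lima-Quito 5, Paris-Quito 9, Quito-Tokyo 14] → take Lima-Quito (5); add Lima.
Step 3: frontier [Delhi-Tokyo 20, Lima-Oslo 12, Paris-Quito 9, Quito-Tokyo 14] → take Paris-Quito (9); add Paris.
Step 4: frontier [Delhi-Tokyo 20, Lima-Oslo 12, Oslo-Paris 20, Quito-Tokyo 14] → take Lima-Oslo (12); add Oslo.
Step 5: frontier [Delhi-Tokyo 20, Quito-Tokyo 14] → take Quito-Tokyo (14); add Tokyo.
MST edges: Delhi-Quito, Lima-Quito, Paris-Quito, Lima-Oslo, Quito-Tokyo; total weight 7+5+9+12+14 = 47.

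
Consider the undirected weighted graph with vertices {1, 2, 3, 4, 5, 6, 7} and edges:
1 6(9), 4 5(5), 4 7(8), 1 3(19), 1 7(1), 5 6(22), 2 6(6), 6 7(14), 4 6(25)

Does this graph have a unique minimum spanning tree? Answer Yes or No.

Sort edges by weight, then run Kruskal:
1 7 (1): add. Components now {1,7} {2} {3} {4} {5} {6}
4 5 (5): add. Components now {1,7} {2} {3} {4,5} {6}
2 6 (6): add. Components now {1,7} {2,6} {3} {4,5}
4 7 (8): add. Components now {1,4,5,7} {2,6} {3}
1 6 (9): add. Components now {1,2,4,5,6,7} {3}
6 7 (14): skip — 6 and 7 already connected.
1 3 (19): add. Components now {1,2,3,4,5,6,7}
Every non-tree edge has weight strictly greater than the heaviest edge on the tree path between its endpoints, so the MST is unique.

Yes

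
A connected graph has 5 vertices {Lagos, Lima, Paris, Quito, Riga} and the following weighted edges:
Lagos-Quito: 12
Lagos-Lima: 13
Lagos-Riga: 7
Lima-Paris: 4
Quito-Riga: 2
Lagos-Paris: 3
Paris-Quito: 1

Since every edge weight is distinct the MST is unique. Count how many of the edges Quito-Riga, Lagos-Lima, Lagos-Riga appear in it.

Kruskal: consider edges lightest-first.
Paris-Quito (1): add — endpoints in different components.
Quito-Riga (2): add — endpoints in different components.
Lagos-Paris (3): add — endpoints in different components.
Lima-Paris (4): add — endpoints in different components.
MST edge set: {Paris-Quito, Quito-Riga, Lagos-Paris, Lima-Paris}.
Of the listed edges, {Quito-Riga} are in the MST → 1.

1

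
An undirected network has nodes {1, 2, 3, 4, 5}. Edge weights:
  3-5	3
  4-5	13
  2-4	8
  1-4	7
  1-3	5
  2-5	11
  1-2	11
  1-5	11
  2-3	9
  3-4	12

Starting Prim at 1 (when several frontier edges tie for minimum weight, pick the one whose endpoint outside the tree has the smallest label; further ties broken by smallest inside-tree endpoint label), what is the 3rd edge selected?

Prim's algorithm from 1:
Step 1: frontier [1-3 5, 1-4 7, 1-2 11, 1-5 11] → take 1-3 (5); add 3.
Step 2: frontier [1-4 7, 1-2 11, 1-5 11, 3-5 3, 2-3 9, 3-4 12] → take 3-5 (3); add 5.
Step 3: frontier [1-4 7, 1-2 11, 2-3 9, 3-4 12, 2-5 11, 4-5 13] → take 1-4 (7); add 4.
Step 4: frontier [1-2 11, 2-3 9, 2-4 8, 2-5 11] → take 2-4 (8); add 2.
The 3rd edge added is 1-4.

1-4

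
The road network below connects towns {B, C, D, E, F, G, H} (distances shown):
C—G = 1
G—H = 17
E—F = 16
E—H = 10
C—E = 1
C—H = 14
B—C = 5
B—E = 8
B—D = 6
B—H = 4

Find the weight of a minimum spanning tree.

Kruskal: consider edges lightest-first.
C—E (1): add — endpoints in different components.
C—G (1): add — endpoints in different components.
B—H (4): add — endpoints in different components.
B—C (5): add — endpoints in different components.
B—D (6): add — endpoints in different components.
B—E (8): skip — B and E already connected.
E—H (10): skip — E and H already connected.
C—H (14): skip — C and H already connected.
E—F (16): add — endpoints in different components.
MST edges: C—E, C—G, B—H, B—C, B—D, E—F; total weight 1+1+4+5+6+16 = 33.

33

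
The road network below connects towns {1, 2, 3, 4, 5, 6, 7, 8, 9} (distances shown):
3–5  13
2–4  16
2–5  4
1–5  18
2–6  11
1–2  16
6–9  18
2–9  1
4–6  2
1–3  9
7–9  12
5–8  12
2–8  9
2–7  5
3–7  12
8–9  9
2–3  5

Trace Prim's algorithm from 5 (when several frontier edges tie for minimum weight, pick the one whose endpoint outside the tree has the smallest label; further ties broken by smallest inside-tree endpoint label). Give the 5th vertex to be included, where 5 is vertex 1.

7

Prim's algorithm from 5:
Step 1: cheapest edge leaving the tree is 2–5 (4); add 2.
Step 2: cheapest edge leaving the tree is 2–9 (1); add 9.
Step 3: cheapest edge leaving the tree is 2–3 (5); add 3.
Step 4: cheapest edge leaving the tree is 2–7 (5); add 7.
Step 5: cheapest edge leaving the tree is 1–3 (9); add 1.
Step 6: cheapest edge leaving the tree is 2–8 (9); add 8.
Step 7: cheapest edge leaving the tree is 2–6 (11); add 6.
Step 8: cheapest edge leaving the tree is 4–6 (2); add 4.
Vertex order: 5, 2, 9, 3, 7, 1, 8, 6, 4. The 5th vertex is 7.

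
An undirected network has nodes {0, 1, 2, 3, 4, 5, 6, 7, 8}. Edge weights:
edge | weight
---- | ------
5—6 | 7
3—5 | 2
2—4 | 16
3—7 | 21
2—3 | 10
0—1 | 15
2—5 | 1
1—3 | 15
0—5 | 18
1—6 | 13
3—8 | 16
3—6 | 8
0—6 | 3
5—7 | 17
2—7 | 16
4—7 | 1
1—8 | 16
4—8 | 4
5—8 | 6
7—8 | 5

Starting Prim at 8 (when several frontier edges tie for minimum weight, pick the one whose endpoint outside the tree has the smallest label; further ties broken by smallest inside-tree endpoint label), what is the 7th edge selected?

0-6

Grow the tree from 8 using Prim:
Step 1: cheapest edge leaving the tree is 4—8 (4); add 4.
Step 2: cheapest edge leaving the tree is 4—7 (1); add 7.
Step 3: cheapest edge leaving the tree is 5—8 (6); add 5.
Step 4: cheapest edge leaving the tree is 2—5 (1); add 2.
Step 5: cheapest edge leaving the tree is 3—5 (2); add 3.
Step 6: cheapest edge leaving the tree is 5—6 (7); add 6.
Step 7: cheapest edge leaving the tree is 0—6 (3); add 0.
Step 8: cheapest edge leaving the tree is 1—6 (13); add 1.
The 7th edge added is 0—6.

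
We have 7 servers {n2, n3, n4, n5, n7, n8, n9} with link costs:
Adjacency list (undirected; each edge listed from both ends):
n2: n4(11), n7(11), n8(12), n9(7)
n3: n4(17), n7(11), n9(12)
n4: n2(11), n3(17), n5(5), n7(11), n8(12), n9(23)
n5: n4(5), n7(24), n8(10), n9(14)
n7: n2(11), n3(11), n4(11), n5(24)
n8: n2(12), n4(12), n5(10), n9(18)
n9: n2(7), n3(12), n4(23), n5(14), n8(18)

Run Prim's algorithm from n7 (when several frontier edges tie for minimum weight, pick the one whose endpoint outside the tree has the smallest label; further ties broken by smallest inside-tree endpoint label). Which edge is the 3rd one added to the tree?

Grow the tree from n7 using Prim:
Step 1: cheapest edge leaving the tree is n2—n7 (11); add n2.
Step 2: cheapest edge leaving the tree is n2—n9 (7); add n9.
Step 3: cheapest edge leaving the tree is n3—n7 (11); add n3.
Step 4: cheapest edge leaving the tree is n2—n4 (11); add n4.
Step 5: cheapest edge leaving the tree is n4—n5 (5); add n5.
Step 6: cheapest edge leaving the tree is n5—n8 (10); add n8.
The 3rd edge added is n3—n7.

n3-n7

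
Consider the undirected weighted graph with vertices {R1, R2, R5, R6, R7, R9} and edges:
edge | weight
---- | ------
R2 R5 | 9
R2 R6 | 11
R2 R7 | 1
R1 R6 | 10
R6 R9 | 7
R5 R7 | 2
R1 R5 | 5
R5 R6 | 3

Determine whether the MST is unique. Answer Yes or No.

Yes

Kruskal's algorithm — process edges by increasing weight (ties by edge label):
R2 R7 (1): add. Components now {R5} {R9} {R2,R7} {R6} {R1}
R5 R7 (2): add. Components now {R2,R5,R7} {R9} {R6} {R1}
R5 R6 (3): add. Components now {R2,R5,R6,R7} {R9} {R1}
R1 R5 (5): add. Components now {R1,R2,R5,R6,R7} {R9}
R6 R9 (7): add. Components now {R1,R2,R5,R6,R7,R9}
Every non-tree edge has weight strictly greater than the heaviest edge on the tree path between its endpoints, so the MST is unique.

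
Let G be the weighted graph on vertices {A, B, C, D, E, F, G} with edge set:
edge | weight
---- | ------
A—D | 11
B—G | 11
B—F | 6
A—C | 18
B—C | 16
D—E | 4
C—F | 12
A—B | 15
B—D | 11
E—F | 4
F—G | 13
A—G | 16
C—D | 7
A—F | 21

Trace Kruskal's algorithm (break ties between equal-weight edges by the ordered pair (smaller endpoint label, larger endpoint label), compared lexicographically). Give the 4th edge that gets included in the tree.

Sort edges by weight, then run Kruskal:
D—E (4): add. Components now {A} {B} {C} {D,E} {F} {G}
E—F (4): add. Components now {A} {B} {C} {D,E,F} {G}
B—F (6): add. Components now {A} {B,D,E,F} {C} {G}
C—D (7): add. Components now {A} {B,C,D,E,F} {G}
A—D (11): add. Components now {A,B,C,D,E,F} {G}
B—D (11): skip — B and D already connected.
B—G (11): add. Components now {A,B,C,D,E,F,G}
The 4th edge added is C—D.

C-D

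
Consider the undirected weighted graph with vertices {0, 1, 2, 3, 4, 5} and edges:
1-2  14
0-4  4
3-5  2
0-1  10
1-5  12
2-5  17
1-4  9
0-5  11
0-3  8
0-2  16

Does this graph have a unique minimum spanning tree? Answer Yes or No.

Kruskal's algorithm — process edges by increasing weight (ties by edge label):
3-5 (2): add — endpoints in different components.
0-4 (4): add — endpoints in different components.
0-3 (8): add — endpoints in different components.
1-4 (9): add — endpoints in different components.
0-1 (10): skip — 0 and 1 already connected.
0-5 (11): skip — 0 and 5 already connected.
1-5 (12): skip — 1 and 5 already connected.
1-2 (14): add — endpoints in different components.
Every non-tree edge has weight strictly greater than the heaviest edge on the tree path between its endpoints, so the MST is unique.

Yes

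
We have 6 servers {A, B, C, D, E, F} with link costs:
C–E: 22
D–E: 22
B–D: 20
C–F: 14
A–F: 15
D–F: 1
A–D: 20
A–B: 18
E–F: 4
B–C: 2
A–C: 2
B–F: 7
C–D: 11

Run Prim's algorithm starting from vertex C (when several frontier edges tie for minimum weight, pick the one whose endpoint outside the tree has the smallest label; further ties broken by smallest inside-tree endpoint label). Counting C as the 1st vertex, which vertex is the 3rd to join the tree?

B

Prim, starting at C.
Step 1: frontier [A–C 2, B–C 2, C–D 11, C–F 14, C–E 22] → take A–C (2); add A.
Step 2: frontier [A–F 15, A–B 18, A–D 20, B–C 2, C–D 11, C–F 14, C–E 22] → take B–C (2); add B.
Step 3: frontier [A–F 15, A–D 20, B–F 7, B–D 20, C–D 11, C–F 14, C–E 22] → take B–F (7); add F.
Step 4: frontier [A–D 20, B–D 20, C–D 11, C–E 22, D–F 1, E–F 4] → take D–F (1); add D.
Step 5: frontier [C–E 22, D–E 22, E–F 4] → take E–F (4); add E.
Vertex order: C, A, B, F, D, E. The 3rd vertex is B.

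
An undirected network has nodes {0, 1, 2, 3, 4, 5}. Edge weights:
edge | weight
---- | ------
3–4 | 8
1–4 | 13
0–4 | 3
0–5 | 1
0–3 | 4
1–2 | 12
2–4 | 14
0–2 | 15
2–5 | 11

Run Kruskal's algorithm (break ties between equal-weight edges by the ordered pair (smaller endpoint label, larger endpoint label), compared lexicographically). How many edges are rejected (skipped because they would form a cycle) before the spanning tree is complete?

1

Sort edges by weight, then run Kruskal:
0–5 (1): add — endpoints in different components.
0–4 (3): add — endpoints in different components.
0–3 (4): add — endpoints in different components.
3–4 (8): skip — 3 and 4 already connected.
2–5 (11): add — endpoints in different components.
1–2 (12): add — endpoints in different components.
Edges rejected before the tree was complete: 1.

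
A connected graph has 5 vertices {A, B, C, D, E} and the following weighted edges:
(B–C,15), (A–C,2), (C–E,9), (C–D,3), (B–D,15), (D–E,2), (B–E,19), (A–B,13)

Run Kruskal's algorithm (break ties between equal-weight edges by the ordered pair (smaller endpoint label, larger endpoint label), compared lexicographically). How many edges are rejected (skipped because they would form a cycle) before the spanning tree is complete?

Kruskal: consider edges lightest-first.
A–C (2): add. Components now {A,C} {B} {D} {E}
D–E (2): add. Components now {A,C} {B} {D,E}
C–D (3): add. Components now {A,C,D,E} {B}
C–E (9): skip — C and E already connected.
A–B (13): add. Components now {A,B,C,D,E}
Edges rejected before the tree was complete: 1.

1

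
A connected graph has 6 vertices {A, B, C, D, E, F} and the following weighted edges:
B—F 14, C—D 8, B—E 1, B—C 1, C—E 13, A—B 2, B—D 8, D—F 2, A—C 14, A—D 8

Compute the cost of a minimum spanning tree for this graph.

14

Prim, starting at A.
Step 1: frontier [A—B 2, A—D 8, A—C 14] → take A—B (2); add B.
Step 2: frontier [A—D 8, A—C 14, B—C 1, B—E 1, B—D 8, B—F 14] → take B—C (1); add C.
Step 3: frontier [A—D 8, B—E 1, B—D 8, B—F 14, C—D 8, C—E 13] → take B—E (1); add E.
Step 4: frontier [A—D 8, B—D 8, B—F 14, C—D 8] → take A—D (8); add D.
Step 5: frontier [B—F 14, D—F 2] → take D—F (2); add F.
MST edges: A—B, B—C, B—E, A—D, D—F; total weight 2+1+1+8+2 = 14.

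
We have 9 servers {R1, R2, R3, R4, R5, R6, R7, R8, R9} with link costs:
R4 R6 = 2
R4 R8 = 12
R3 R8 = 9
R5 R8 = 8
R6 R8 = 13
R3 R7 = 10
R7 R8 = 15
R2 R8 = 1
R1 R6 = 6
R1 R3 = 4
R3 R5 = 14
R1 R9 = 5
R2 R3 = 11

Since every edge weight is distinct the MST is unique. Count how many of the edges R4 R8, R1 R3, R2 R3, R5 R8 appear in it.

2

Kruskal's algorithm — process edges by increasing weight (ties by edge label):
R2 R8 (1): add — endpoints in different components.
R4 R6 (2): add — endpoints in different components.
R1 R3 (4): add — endpoints in different components.
R1 R9 (5): add — endpoints in different components.
R1 R6 (6): add — endpoints in different components.
R5 R8 (8): add — endpoints in different components.
R3 R8 (9): add — endpoints in different components.
R3 R7 (10): add — endpoints in different components.
MST edge set: {R2 R8, R4 R6, R1 R3, R1 R9, R1 R6, R5 R8, R3 R8, R3 R7}.
Of the listed edges, {R1 R3, R5 R8} are in the MST → 2.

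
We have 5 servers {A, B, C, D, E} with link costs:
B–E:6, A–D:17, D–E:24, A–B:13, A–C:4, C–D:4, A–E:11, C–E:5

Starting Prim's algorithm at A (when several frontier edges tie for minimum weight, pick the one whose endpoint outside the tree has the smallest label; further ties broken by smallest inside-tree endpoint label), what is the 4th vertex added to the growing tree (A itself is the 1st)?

Prim, starting at A.
Step 1: cheapest edge leaving the tree is A–C (4); add C.
Step 2: cheapest edge leaving the tree is C–D (4); add D.
Step 3: cheapest edge leaving the tree is C–E (5); add E.
Step 4: cheapest edge leaving the tree is B–E (6); add B.
Vertex order: A, C, D, E, B. The 4th vertex is E.

E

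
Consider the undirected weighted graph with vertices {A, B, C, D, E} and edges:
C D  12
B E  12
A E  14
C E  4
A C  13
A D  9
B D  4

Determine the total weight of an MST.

Sort edges by weight, then run Kruskal:
B D (4): add — endpoints in different components.
C E (4): add — endpoints in different components.
A D (9): add — endpoints in different components.
B E (12): add — endpoints in different components.
MST edges: B D, C E, A D, B E; total weight 4+4+9+12 = 29.

29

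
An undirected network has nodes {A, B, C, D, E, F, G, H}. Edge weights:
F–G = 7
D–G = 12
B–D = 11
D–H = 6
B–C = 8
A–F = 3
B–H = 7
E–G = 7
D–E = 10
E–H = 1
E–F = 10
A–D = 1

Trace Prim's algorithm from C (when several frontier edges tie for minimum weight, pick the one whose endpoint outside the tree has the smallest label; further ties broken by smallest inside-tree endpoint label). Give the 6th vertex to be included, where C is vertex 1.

Prim, starting at C.
Step 1: cheapest edge leaving the tree is B–C (8); add B.
Step 2: cheapest edge leaving the tree is B–H (7); add H.
Step 3: cheapest edge leaving the tree is E–H (1); add E.
Step 4: cheapest edge leaving the tree is D–H (6); add D.
Step 5: cheapest edge leaving the tree is A–D (1); add A.
Step 6: cheapest edge leaving the tree is A–F (3); add F.
Step 7: cheapest edge leaving the tree is E–G (7); add G.
Vertex order: C, B, H, E, D, A, F, G. The 6th vertex is A.

A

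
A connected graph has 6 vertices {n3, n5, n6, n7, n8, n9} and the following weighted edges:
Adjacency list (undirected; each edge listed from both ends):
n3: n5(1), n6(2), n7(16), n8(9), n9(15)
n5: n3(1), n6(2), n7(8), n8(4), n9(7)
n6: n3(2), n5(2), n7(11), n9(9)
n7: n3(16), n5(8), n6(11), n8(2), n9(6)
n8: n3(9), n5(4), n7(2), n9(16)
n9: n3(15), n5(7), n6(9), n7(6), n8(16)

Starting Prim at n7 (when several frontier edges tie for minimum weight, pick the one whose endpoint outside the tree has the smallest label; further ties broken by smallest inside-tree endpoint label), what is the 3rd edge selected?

n3-n5

Grow the tree from n7 using Prim:
Step 1: cheapest edge leaving the tree is n7–n8 (2); add n8.
Step 2: cheapest edge leaving the tree is n5–n8 (4); add n5.
Step 3: cheapest edge leaving the tree is n3–n5 (1); add n3.
Step 4: cheapest edge leaving the tree is n3–n6 (2); add n6.
Step 5: cheapest edge leaving the tree is n7–n9 (6); add n9.
The 3rd edge added is n3–n5.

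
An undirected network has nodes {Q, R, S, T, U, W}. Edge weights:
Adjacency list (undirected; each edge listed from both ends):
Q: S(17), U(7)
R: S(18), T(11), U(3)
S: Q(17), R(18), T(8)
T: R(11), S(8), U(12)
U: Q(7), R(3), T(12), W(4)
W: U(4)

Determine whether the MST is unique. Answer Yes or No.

Kruskal's algorithm — process edges by increasing weight (ties by edge label):
R-U (3): add. Components now {R,U} {S} {Q} {W} {T}
U-W (4): add. Components now {R,U,W} {S} {Q} {T}
Q-U (7): add. Components now {Q,R,U,W} {S} {T}
S-T (8): add. Components now {Q,R,U,W} {S,T}
R-T (11): add. Components now {Q,R,S,T,U,W}
Every non-tree edge has weight strictly greater than the heaviest edge on the tree path between its endpoints, so the MST is unique.

Yes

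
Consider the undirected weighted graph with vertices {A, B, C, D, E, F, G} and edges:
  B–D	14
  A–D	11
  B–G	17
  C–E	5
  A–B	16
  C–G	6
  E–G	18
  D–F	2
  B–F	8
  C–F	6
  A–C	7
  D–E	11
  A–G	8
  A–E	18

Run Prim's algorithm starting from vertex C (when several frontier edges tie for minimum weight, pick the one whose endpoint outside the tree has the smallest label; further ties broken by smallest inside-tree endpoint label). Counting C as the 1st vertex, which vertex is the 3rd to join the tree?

F

Grow the tree from C using Prim:
Step 1: frontier [C–E 5, C–F 6, C–G 6, A–C 7] → take C–E (5); add E.
Step 2: frontier [C–F 6, C–G 6, A–C 7, D–E 11, A–E 18, E–G 18] → take C–F (6); add F.
Step 3: frontier [C–G 6, A–C 7, D–E 11, A–E 18, E–G 18, D–F 2, B–F 8] → take D–F (2); add D.
Step 4: frontier [C–G 6, A–C 7, A–D 11, B–D 14, A–E 18, E–G 18, B–F 8] → take C–G (6); add G.
Step 5: frontier [A–C 7, A–D 11, B–D 14, A–E 18, B–F 8, A–G 8, B–G 17] → take A–C (7); add A.
Step 6: frontier [A–B 16, B–D 14, B–F 8, B–G 17] → take B–F (8); add B.
Vertex order: C, E, F, D, G, A, B. The 3rd vertex is F.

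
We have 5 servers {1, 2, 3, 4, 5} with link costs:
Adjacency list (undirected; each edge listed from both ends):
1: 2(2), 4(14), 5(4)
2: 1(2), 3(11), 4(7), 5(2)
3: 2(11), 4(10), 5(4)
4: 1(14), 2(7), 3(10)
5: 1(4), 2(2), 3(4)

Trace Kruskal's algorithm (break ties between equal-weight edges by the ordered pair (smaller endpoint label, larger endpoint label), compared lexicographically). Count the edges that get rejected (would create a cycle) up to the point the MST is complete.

1

Kruskal's algorithm — process edges by increasing weight (ties by edge label):
1 2 (2): add — endpoints in different components.
2 5 (2): add — endpoints in different components.
1 5 (4): skip — 1 and 5 already connected.
3 5 (4): add — endpoints in different components.
2 4 (7): add — endpoints in different components.
Edges rejected before the tree was complete: 1.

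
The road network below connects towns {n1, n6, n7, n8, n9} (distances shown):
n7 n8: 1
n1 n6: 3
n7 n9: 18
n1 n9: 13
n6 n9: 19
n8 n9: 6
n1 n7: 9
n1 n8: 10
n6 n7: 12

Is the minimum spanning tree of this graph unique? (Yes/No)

Yes

Kruskal: consider edges lightest-first.
n7 n8 (1): add. Components now {n6} {n7,n8} {n1} {n9}
n1 n6 (3): add. Components now {n1,n6} {n7,n8} {n9}
n8 n9 (6): add. Components now {n1,n6} {n7,n8,n9}
n1 n7 (9): add. Components now {n1,n6,n7,n8,n9}
Every non-tree edge has weight strictly greater than the heaviest edge on the tree path between its endpoints, so the MST is unique.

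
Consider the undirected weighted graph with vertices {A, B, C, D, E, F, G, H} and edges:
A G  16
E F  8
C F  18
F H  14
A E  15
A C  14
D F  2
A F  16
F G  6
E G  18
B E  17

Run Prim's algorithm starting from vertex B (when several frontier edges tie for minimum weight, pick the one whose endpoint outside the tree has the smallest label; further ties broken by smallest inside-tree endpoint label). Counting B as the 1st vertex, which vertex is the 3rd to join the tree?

Prim's algorithm from B:
Step 1: cheapest edge leaving the tree is B E (17); add E.
Step 2: cheapest edge leaving the tree is E F (8); add F.
Step 3: cheapest edge leaving the tree is D F (2); add D.
Step 4: cheapest edge leaving the tree is F G (6); add G.
Step 5: cheapest edge leaving the tree is F H (14); add H.
Step 6: cheapest edge leaving the tree is A E (15); add A.
Step 7: cheapest edge leaving the tree is A C (14); add C.
Vertex order: B, E, F, D, G, H, A, C. The 3rd vertex is F.

F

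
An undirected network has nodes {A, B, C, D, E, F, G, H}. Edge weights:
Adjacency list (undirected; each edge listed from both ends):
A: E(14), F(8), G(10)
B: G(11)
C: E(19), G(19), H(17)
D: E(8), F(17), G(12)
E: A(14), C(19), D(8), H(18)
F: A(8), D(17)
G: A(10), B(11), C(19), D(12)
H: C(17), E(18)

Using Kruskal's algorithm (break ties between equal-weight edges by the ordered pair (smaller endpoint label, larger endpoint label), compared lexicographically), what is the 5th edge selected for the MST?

D-G

Sort edges by weight, then run Kruskal:
A F (8): add — endpoints in different components.
D E (8): add — endpoints in different components.
A G (10): add — endpoints in different components.
B G (11): add — endpoints in different components.
D G (12): add — endpoints in different components.
A E (14): skip — A and E already connected.
C H (17): add — endpoints in different components.
D F (17): skip — D and F already connected.
E H (18): add — endpoints in different components.
The 5th edge added is D G.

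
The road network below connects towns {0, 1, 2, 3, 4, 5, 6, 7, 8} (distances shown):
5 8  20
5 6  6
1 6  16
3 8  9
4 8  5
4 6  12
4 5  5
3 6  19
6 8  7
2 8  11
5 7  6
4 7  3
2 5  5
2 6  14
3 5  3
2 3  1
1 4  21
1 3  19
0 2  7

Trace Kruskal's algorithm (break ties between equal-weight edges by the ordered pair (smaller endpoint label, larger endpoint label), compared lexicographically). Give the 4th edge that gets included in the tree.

Kruskal's algorithm — process edges by increasing weight (ties by edge label):
2 3 (1): add — endpoints in different components.
3 5 (3): add — endpoints in different components.
4 7 (3): add — endpoints in different components.
2 5 (5): skip — 2 and 5 already connected.
4 5 (5): add — endpoints in different components.
4 8 (5): add — endpoints in different components.
5 6 (6): add — endpoints in different components.
5 7 (6): skip — 5 and 7 already connected.
0 2 (7): add — endpoints in different components.
6 8 (7): skip — 6 and 8 already connected.
3 8 (9): skip — 3 and 8 already connected.
2 8 (11): skip — 2 and 8 already connected.
4 6 (12): skip — 4 and 6 already connected.
2 6 (14): skip — 2 and 6 already connected.
1 6 (16): add — endpoints in different components.
The 4th edge added is 4 5.

4-5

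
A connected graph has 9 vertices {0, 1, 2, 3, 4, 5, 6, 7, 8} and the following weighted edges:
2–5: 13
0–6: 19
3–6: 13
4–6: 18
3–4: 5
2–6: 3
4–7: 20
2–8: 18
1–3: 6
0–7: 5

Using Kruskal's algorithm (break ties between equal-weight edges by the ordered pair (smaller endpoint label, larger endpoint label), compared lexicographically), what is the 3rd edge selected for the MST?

Kruskal's algorithm — process edges by increasing weight (ties by edge label):
2–6 (3): add — endpoints in different components.
0–7 (5): add — endpoints in different components.
3–4 (5): add — endpoints in different components.
1–3 (6): add — endpoints in different components.
2–5 (13): add — endpoints in different components.
3–6 (13): add — endpoints in different components.
2–8 (18): add — endpoints in different components.
4–6 (18): skip — 4 and 6 already connected.
0–6 (19): add — endpoints in different components.
The 3rd edge added is 3–4.

3-4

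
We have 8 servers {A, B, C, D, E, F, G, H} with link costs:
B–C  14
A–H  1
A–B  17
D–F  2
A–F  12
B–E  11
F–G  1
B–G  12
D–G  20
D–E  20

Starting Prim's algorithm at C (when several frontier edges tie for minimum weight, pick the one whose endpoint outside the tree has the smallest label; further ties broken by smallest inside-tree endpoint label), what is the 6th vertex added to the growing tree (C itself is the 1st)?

D

Grow the tree from C using Prim:
Step 1: frontier [B–C 14] → take B–C (14); add B.
Step 2: frontier [B–E 11, B–G 12, A–B 17] → take B–E (11); add E.
Step 3: frontier [B–G 12, A–B 17, D–E 20] → take B–G (12); add G.
Step 4: frontier [A–B 17, D–E 20, F–G 1, D–G 20] → take F–G (1); add F.
Step 5: frontier [A–B 17, D–E 20, D–F 2, A–F 12, D–G 20] → take D–F (2); add D.
Step 6: frontier [A–B 17, A–F 12] → take A–F (12); add A.
Step 7: frontier [A–H 1] → take A–H (1); add H.
Vertex order: C, B, E, G, F, D, A, H. The 6th vertex is D.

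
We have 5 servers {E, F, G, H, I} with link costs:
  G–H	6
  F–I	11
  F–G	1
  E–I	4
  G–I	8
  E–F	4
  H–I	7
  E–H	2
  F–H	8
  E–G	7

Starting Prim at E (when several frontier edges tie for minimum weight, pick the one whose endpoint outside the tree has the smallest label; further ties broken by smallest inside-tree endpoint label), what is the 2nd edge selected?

E-F

Grow the tree from E using Prim:
Step 1: frontier [E–H 2, E–F 4, E–I 4, E–G 7] → take E–H (2); add H.
Step 2: frontier [E–F 4, E–I 4, E–G 7, G–H 6, H–I 7, F–H 8] → take E–F (4); add F.
Step 3: frontier [E–I 4, E–G 7, F–G 1, F–I 11, G–H 6, H–I 7] → take F–G (1); add G.
Step 4: frontier [E–I 4, F–I 11, G–I 8, H–I 7] → take E–I (4); add I.
The 2nd edge added is E–F.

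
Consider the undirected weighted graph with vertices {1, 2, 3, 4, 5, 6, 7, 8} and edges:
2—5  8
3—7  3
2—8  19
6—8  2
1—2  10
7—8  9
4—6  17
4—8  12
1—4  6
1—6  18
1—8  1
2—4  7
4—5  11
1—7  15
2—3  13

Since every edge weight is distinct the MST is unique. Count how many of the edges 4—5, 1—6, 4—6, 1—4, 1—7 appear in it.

1

Kruskal's algorithm — process edges by increasing weight (ties by edge label):
1—8 (1): add — endpoints in different components.
6—8 (2): add — endpoints in different components.
3—7 (3): add — endpoints in different components.
1—4 (6): add — endpoints in different components.
2—4 (7): add — endpoints in different components.
2—5 (8): add — endpoints in different components.
7—8 (9): add — endpoints in different components.
MST edge set: {1—8, 6—8, 3—7, 1—4, 2—4, 2—5, 7—8}.
Of the listed edges, {1—4} are in the MST → 1.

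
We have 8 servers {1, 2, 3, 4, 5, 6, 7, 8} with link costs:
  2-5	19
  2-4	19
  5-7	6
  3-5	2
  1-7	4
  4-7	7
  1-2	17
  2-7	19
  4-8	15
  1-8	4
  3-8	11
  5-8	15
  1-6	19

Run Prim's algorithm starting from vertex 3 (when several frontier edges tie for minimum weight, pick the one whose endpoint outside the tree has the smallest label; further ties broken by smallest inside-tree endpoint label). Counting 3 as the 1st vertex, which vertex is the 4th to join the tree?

1

Prim's algorithm from 3:
Step 1: frontier [3-5 2, 3-8 11] → take 3-5 (2); add 5.
Step 2: frontier [3-8 11, 5-7 6, 5-8 15, 2-5 19] → take 5-7 (6); add 7.
Step 3: frontier [3-8 11, 5-8 15, 2-5 19, 1-7 4, 4-7 7, 2-7 19] → take 1-7 (4); add 1.
Step 4: frontier [1-8 4, 1-2 17, 1-6 19, 3-8 11, 5-8 15, 2-5 19, 4-7 7, 2-7 19] → take 1-8 (4); add 8.
Step 5: frontier [1-2 17, 1-6 19, 2-5 19, 4-7 7, 2-7 19, 4-8 15] → take 4-7 (7); add 4.
Step 6: frontier [1-2 17, 1-6 19, 2-4 19, 2-5 19, 2-7 19] → take 1-2 (17); add 2.
Step 7: frontier [1-6 19] → take 1-6 (19); add 6.
Vertex order: 3, 5, 7, 1, 8, 4, 2, 6. The 4th vertex is 1.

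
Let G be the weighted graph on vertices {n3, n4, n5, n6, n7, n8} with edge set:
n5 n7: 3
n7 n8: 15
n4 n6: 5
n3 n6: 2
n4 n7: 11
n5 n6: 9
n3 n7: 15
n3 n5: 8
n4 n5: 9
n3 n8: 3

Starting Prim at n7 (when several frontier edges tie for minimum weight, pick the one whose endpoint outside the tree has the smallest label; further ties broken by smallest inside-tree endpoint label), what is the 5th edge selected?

n4-n6

Prim, starting at n7.
Step 1: cheapest edge leaving the tree is n5 n7 (3); add n5.
Step 2: cheapest edge leaving the tree is n3 n5 (8); add n3.
Step 3: cheapest edge leaving the tree is n3 n6 (2); add n6.
Step 4: cheapest edge leaving the tree is n3 n8 (3); add n8.
Step 5: cheapest edge leaving the tree is n4 n6 (5); add n4.
The 5th edge added is n4 n6.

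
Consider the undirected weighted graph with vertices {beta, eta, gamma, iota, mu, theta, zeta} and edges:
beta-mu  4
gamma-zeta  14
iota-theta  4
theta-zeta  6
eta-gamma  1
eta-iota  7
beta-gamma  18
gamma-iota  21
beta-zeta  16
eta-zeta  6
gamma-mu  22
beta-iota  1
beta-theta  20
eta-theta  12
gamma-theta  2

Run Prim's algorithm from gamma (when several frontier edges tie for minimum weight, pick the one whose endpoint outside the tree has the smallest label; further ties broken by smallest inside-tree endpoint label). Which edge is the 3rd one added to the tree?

iota-theta

Prim's algorithm from gamma:
Step 1: cheapest edge leaving the tree is eta-gamma (1); add eta.
Step 2: cheapest edge leaving the tree is gamma-theta (2); add theta.
Step 3: cheapest edge leaving the tree is iota-theta (4); add iota.
Step 4: cheapest edge leaving the tree is beta-iota (1); add beta.
Step 5: cheapest edge leaving the tree is beta-mu (4); add mu.
Step 6: cheapest edge leaving the tree is eta-zeta (6); add zeta.
The 3rd edge added is iota-theta.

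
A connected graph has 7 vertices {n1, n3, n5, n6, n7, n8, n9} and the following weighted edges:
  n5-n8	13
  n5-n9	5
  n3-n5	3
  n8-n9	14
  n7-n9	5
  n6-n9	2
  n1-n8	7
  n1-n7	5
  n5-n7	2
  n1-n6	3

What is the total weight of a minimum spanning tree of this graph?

22

Kruskal: consider edges lightest-first.
n5-n7 (2): add — endpoints in different components.
n6-n9 (2): add — endpoints in different components.
n1-n6 (3): add — endpoints in different components.
n3-n5 (3): add — endpoints in different components.
n1-n7 (5): add — endpoints in different components.
n5-n9 (5): skip — n9 and n5 already connected.
n7-n9 (5): skip — n9 and n7 already connected.
n1-n8 (7): add — endpoints in different components.
MST edges: n5-n7, n6-n9, n1-n6, n3-n5, n1-n7, n1-n8; total weight 2+2+3+3+5+7 = 22.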